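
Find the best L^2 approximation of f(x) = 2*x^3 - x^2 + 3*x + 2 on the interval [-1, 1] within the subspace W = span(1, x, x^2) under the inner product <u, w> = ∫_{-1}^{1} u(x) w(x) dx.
g(x) = -x^2 + 21*x/5 + 2

The best approximation g ∈ W is the orthogonal projection of f onto W. Writing g = a_0 + a_1 x + a_2 x^2, the coefficients solve the normal equations G · a = b where
  G_{ij} = <φ_i, φ_j> and b_i = <f, φ_i>, with φ_0 = 1, φ_1 = x, φ_2 = x^2.
G =
  [2, 0, 2/3]
  [0, 2/3, 0]
  [2/3, 0, 2/5],
b = (10/3, 14/5, 14/15).
Solving gives a_0 = 2, a_1 = 21/5, a_2 = -1, so
  g(x) = -x^2 + 21*x/5 + 2.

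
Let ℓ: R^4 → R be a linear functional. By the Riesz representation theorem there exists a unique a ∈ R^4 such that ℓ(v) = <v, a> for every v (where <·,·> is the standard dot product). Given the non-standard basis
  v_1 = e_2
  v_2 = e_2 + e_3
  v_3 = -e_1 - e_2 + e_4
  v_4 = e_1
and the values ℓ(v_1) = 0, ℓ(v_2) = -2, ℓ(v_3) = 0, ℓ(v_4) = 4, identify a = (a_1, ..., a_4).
a = (4, 0, -2, 4)

Write a = (a_1, ..., a_4) in the standard basis. For each basis vector v_i, ℓ(v_i) = <v_i, a> is a linear equation in the a_j's. Collect the n equations into a matrix system V a = ℓ, where row i of V is v_i (expressed in the standard basis). Since V is invertible (lower-triangular with 1s on the diagonal, up to permutation), solve by back-substitution:
  V =
[[0, 1, 0, 0],
 [0, 1, 1, 0],
 [-1, -1, 0, 1],
 [1, 0, 0, 0]]
  V a = (0, -2, 0, 4)
Solving gives a = (4, 0, -2, 4).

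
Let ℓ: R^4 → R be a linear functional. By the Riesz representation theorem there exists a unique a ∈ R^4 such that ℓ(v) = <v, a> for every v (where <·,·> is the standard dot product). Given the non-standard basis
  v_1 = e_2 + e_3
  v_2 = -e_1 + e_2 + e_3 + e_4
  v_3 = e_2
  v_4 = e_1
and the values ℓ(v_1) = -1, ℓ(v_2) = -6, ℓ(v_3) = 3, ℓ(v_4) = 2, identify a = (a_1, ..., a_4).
a = (2, 3, -4, -3)

Write a = (a_1, ..., a_4) in the standard basis. For each basis vector v_i, ℓ(v_i) = <v_i, a> is a linear equation in the a_j's. Collect the n equations into a matrix system V a = ℓ, where row i of V is v_i (expressed in the standard basis). Since V is invertible (lower-triangular with 1s on the diagonal, up to permutation), solve by back-substitution:
  V =
[[0, 1, 1, 0],
 [-1, 1, 1, 1],
 [0, 1, 0, 0],
 [1, 0, 0, 0]]
  V a = (-1, -6, 3, 2)
Solving gives a = (2, 3, -4, -3).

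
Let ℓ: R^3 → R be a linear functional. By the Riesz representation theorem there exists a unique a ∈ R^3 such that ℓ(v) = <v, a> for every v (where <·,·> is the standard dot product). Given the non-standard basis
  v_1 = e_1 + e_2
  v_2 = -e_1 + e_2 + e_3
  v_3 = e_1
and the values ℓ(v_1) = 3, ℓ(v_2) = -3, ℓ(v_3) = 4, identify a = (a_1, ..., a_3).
a = (4, -1, 2)

Write a = (a_1, ..., a_3) in the standard basis. For each basis vector v_i, ℓ(v_i) = <v_i, a> is a linear equation in the a_j's. Collect the n equations into a matrix system V a = ℓ, where row i of V is v_i (expressed in the standard basis). Since V is invertible (lower-triangular with 1s on the diagonal, up to permutation), solve by back-substitution:
  V =
[[1, 1, 0],
 [-1, 1, 1],
 [1, 0, 0]]
  V a = (3, -3, 4)
Solving gives a = (4, -1, 2).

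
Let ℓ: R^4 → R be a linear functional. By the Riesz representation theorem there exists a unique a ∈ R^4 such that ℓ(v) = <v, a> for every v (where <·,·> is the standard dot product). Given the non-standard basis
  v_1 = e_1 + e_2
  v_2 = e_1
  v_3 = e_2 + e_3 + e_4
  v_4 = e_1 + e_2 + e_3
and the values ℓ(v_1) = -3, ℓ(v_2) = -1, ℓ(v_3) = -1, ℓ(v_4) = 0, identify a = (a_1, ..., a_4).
a = (-1, -2, 3, -2)

Write a = (a_1, ..., a_4) in the standard basis. For each basis vector v_i, ℓ(v_i) = <v_i, a> is a linear equation in the a_j's. Collect the n equations into a matrix system V a = ℓ, where row i of V is v_i (expressed in the standard basis). Since V is invertible (lower-triangular with 1s on the diagonal, up to permutation), solve by back-substitution:
  V =
[[1, 1, 0, 0],
 [1, 0, 0, 0],
 [0, 1, 1, 1],
 [1, 1, 1, 0]]
  V a = (-3, -1, -1, 0)
Solving gives a = (-1, -2, 3, -2).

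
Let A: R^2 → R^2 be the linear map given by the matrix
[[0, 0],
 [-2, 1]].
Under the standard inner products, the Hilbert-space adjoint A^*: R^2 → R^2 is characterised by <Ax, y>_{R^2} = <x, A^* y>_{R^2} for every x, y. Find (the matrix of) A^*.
A^* = A^T =
[[0, -2],
 [0, 1]]

For real matrices with standard dot products, the defining identity <Ax, y> = <x, A^* y> gives (Ax)^T y = x^T (A^*) y, i.e. x^T A^T y = x^T (A^*) y. Since this holds for all x, y, we must have A^* = A^T. Therefore
A^* =
[[0, -2],
 [0, 1]].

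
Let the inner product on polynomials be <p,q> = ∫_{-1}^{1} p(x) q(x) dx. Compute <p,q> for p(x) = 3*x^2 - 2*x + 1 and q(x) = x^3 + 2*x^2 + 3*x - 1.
<p,q> = -76/15

Expand the product: p(x)·q(x) = 3*x^5 + 4*x^4 + 6*x^3 - 7*x^2 + 5*x - 1.
∫_{-1}^{1} of each monomial x^k gives [2/(k+1) if k even, 0 if k odd]. Integrating term-by-term (or equivalently evaluating the antiderivative F(x) = x^6/2 + 4*x^5/5 + 3*x^4/2 - 7*x^3/3 + 5*x^2/2 - x at the endpoints):
  F(1) − F(−1) = 59/30 − (211/30) = -76/15.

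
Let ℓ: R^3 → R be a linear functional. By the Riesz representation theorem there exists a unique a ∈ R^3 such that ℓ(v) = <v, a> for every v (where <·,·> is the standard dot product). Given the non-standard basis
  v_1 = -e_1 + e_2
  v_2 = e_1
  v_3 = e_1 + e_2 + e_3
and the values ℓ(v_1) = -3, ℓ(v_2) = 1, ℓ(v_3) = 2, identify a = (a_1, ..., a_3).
a = (1, -2, 3)

Write a = (a_1, ..., a_3) in the standard basis. For each basis vector v_i, ℓ(v_i) = <v_i, a> is a linear equation in the a_j's. Collect the n equations into a matrix system V a = ℓ, where row i of V is v_i (expressed in the standard basis). Since V is invertible (lower-triangular with 1s on the diagonal, up to permutation), solve by back-substitution:
  V =
[[-1, 1, 0],
 [1, 0, 0],
 [1, 1, 1]]
  V a = (-3, 1, 2)
Solving gives a = (1, -2, 3).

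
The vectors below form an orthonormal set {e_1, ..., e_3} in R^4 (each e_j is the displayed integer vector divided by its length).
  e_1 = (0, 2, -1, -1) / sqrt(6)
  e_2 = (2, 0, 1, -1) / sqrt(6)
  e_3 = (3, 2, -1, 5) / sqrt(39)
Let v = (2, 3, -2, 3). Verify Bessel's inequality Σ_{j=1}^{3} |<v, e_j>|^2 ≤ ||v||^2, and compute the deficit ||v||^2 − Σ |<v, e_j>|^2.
Σ |<v, e_j>|^2 = 1010/39; ||v||^2 = 26; deficit = 4/39

Write each e_j = u_j / sqrt(<u_j, u_j>) where u_j is the displayed integer vector. Then <v, e_j> = <v, u_j> / sqrt(<u_j, u_j>), so |<v, e_j>|^2 = <v, u_j>^2 / <u_j, u_j>.
Coefficients: <v, e_1> = 5/sqrt(6), <v, e_2> = -1/sqrt(6), <v, e_3> = 29/sqrt(39).
Square and sum: Σ |<v, e_j>|^2 = 1010/39.
Compute ||v||^2 = v·v = 26.
Deficit = 26 − 1010/39 = 4/39 ≥ 0, confirming Bessel's inequality. (The deficit equals ||v − Σ <v,e_j> e_j||^2, the squared distance from v to span{e_j}.)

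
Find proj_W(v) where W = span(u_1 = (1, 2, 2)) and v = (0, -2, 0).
proj_W(v) = (-4/9, -8/9, -8/9)

Set up U = [u_1 | ... | u_1] ∈ R^(3×1). The projector onto W = col(U) is P = U (U^T U)^(-1) U^T.
Compute U^T U =
  [9],
and U^T v = (-4).
Solve U^T U · c = U^T v for the coefficients: c = (-4/9). The projection is proj_W(v) = U c.
Check: (v - proj_W(v)) · u_1 = 0  (should be 0).
Result: proj_W(v) = (-4/9, -8/9, -8/9).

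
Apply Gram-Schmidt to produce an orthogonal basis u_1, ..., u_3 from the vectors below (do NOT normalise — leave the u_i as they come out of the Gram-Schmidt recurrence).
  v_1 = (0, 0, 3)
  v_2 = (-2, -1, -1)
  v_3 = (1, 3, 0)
Orthogonal basis:
  u_1 = (0, 0, 3)
  u_2 = (-2, -1, 0)
  u_3 = (-1, 2, 0)

Apply the Gram-Schmidt recurrence
  u_1 = v_1
  u_i = v_i − Σ_{j<i} ((v_i · u_j) / (u_j · u_j)) · u_j.

Step by step this gives:
  u_1 = (0, 0, 3)
  u_2 = (-2, -1, 0)
  u_3 = (-1, 2, 0)

Orthogonality check:
  u_2 · u_1 = 0 (should be 0)
  u_3 · u_1 = 0 (should be 0)
  u_3 · u_2 = 0 (should be 0)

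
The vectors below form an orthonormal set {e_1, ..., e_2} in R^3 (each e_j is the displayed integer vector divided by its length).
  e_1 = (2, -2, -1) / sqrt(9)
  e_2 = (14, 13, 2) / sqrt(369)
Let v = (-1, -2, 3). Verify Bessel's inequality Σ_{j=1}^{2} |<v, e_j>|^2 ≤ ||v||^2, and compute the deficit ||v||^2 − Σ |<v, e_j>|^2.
Σ |<v, e_j>|^2 = 133/41; ||v||^2 = 14; deficit = 441/41

Write each e_j = u_j / sqrt(<u_j, u_j>) where u_j is the displayed integer vector. Then <v, e_j> = <v, u_j> / sqrt(<u_j, u_j>), so |<v, e_j>|^2 = <v, u_j>^2 / <u_j, u_j>.
Coefficients: <v, e_1> = -1/sqrt(9), <v, e_2> = -34/sqrt(369).
Square and sum: Σ |<v, e_j>|^2 = 133/41.
Compute ||v||^2 = v·v = 14.
Deficit = 14 − 133/41 = 441/41 ≥ 0, confirming Bessel's inequality. (The deficit equals ||v − Σ <v,e_j> e_j||^2, the squared distance from v to span{e_j}.)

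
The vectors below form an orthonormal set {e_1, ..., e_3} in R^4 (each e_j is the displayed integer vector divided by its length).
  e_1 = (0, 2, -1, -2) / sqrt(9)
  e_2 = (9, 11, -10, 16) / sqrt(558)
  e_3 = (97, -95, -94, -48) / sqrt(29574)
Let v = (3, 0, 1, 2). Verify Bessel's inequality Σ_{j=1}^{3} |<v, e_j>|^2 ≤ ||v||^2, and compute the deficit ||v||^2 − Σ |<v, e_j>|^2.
Σ |<v, e_j>|^2 = 3542/477; ||v||^2 = 14; deficit = 3136/477

Write each e_j = u_j / sqrt(<u_j, u_j>) where u_j is the displayed integer vector. Then <v, e_j> = <v, u_j> / sqrt(<u_j, u_j>), so |<v, e_j>|^2 = <v, u_j>^2 / <u_j, u_j>.
Coefficients: <v, e_1> = -5/sqrt(9), <v, e_2> = 49/sqrt(558), <v, e_3> = 101/sqrt(29574).
Square and sum: Σ |<v, e_j>|^2 = 3542/477.
Compute ||v||^2 = v·v = 14.
Deficit = 14 − 3542/477 = 3136/477 ≥ 0, confirming Bessel's inequality. (The deficit equals ||v − Σ <v,e_j> e_j||^2, the squared distance from v to span{e_j}.)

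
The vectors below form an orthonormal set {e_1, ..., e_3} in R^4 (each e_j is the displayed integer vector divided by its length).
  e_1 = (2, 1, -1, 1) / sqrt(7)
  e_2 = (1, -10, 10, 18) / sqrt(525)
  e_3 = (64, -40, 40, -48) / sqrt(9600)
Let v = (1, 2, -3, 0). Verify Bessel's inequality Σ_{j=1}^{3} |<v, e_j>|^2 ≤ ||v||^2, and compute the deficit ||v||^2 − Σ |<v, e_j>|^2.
Σ |<v, e_j>|^2 = 27/2; ||v||^2 = 14; deficit = 1/2

Write each e_j = u_j / sqrt(<u_j, u_j>) where u_j is the displayed integer vector. Then <v, e_j> = <v, u_j> / sqrt(<u_j, u_j>), so |<v, e_j>|^2 = <v, u_j>^2 / <u_j, u_j>.
Coefficients: <v, e_1> = 7/sqrt(7), <v, e_2> = -49/sqrt(525), <v, e_3> = -136/sqrt(9600).
Square and sum: Σ |<v, e_j>|^2 = 27/2.
Compute ||v||^2 = v·v = 14.
Deficit = 14 − 27/2 = 1/2 ≥ 0, confirming Bessel's inequality. (The deficit equals ||v − Σ <v,e_j> e_j||^2, the squared distance from v to span{e_j}.)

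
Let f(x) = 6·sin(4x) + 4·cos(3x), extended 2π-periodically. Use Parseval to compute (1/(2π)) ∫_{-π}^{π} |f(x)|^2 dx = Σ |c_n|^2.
Σ |c_n|^2 = 26

Expand |f|^2 and use orthogonality of {sin(nx), cos(mx)} on [-π, π]:
  ∫_{-π}^{π} sin(nx)^2 dx = π, ∫ cos(mx)^2 dx = π, and cross terms integrate to 0.
So ∫_{-π}^{π} f(x)^2 dx = 6^2 · π + 4^2 · π = (36 + 16)π.
Divide by 2π: (36 + 16)/2 = 26.
By Parseval, this equals Σ |c_n|^2.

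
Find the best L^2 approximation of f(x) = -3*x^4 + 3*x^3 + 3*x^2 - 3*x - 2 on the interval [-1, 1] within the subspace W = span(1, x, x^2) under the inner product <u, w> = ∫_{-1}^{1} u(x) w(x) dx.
g(x) = 3*x^2/7 - 6*x/5 - 61/35

The best approximation g ∈ W is the orthogonal projection of f onto W. Writing g = a_0 + a_1 x + a_2 x^2, the coefficients solve the normal equations G · a = b where
  G_{ij} = <φ_i, φ_j> and b_i = <f, φ_i>, with φ_0 = 1, φ_1 = x, φ_2 = x^2.
G =
  [2, 0, 2/3]
  [0, 2/3, 0]
  [2/3, 0, 2/5],
b = (-16/5, -4/5, -104/105).
Solving gives a_0 = -61/35, a_1 = -6/5, a_2 = 3/7, so
  g(x) = 3*x^2/7 - 6*x/5 - 61/35.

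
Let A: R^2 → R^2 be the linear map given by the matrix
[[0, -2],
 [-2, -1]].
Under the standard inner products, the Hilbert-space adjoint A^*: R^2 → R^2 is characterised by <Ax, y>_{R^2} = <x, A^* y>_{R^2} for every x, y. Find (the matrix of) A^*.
A^* = A^T =
[[0, -2],
 [-2, -1]]

For real matrices with standard dot products, the defining identity <Ax, y> = <x, A^* y> gives (Ax)^T y = x^T (A^*) y, i.e. x^T A^T y = x^T (A^*) y. Since this holds for all x, y, we must have A^* = A^T. Therefore
A^* =
[[0, -2],
 [-2, -1]].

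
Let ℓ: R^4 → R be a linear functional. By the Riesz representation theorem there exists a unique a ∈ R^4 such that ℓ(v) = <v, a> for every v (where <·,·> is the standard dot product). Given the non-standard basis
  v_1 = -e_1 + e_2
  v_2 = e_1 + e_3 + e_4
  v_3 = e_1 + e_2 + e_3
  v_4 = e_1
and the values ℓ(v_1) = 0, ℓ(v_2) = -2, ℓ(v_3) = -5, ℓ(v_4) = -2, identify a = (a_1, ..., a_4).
a = (-2, -2, -1, 1)

Write a = (a_1, ..., a_4) in the standard basis. For each basis vector v_i, ℓ(v_i) = <v_i, a> is a linear equation in the a_j's. Collect the n equations into a matrix system V a = ℓ, where row i of V is v_i (expressed in the standard basis). Since V is invertible (lower-triangular with 1s on the diagonal, up to permutation), solve by back-substitution:
  V =
[[-1, 1, 0, 0],
 [1, 0, 1, 1],
 [1, 1, 1, 0],
 [1, 0, 0, 0]]
  V a = (0, -2, -5, -2)
Solving gives a = (-2, -2, -1, 1).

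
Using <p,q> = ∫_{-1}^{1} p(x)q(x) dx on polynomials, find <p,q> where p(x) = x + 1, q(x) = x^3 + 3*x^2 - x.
<p,q> = 26/15

Expand the product: p(x)·q(x) = x^4 + 4*x^3 + 2*x^2 - x.
∫_{-1}^{1} of each monomial x^k gives [2/(k+1) if k even, 0 if k odd]. Integrating term-by-term (or equivalently evaluating the antiderivative F(x) = x^5/5 + x^4 + 2*x^3/3 - x^2/2 at the endpoints):
  F(1) − F(−1) = 41/30 − (-11/30) = 26/15.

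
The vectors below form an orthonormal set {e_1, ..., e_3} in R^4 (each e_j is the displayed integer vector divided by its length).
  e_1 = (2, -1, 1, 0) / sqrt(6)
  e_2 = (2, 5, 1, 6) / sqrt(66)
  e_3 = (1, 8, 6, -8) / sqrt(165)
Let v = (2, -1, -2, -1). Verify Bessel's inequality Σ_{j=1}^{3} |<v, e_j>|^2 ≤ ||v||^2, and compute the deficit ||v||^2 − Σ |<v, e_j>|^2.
Σ |<v, e_j>|^2 = 10/3; ||v||^2 = 10; deficit = 20/3

Write each e_j = u_j / sqrt(<u_j, u_j>) where u_j is the displayed integer vector. Then <v, e_j> = <v, u_j> / sqrt(<u_j, u_j>), so |<v, e_j>|^2 = <v, u_j>^2 / <u_j, u_j>.
Coefficients: <v, e_1> = 3/sqrt(6), <v, e_2> = -9/sqrt(66), <v, e_3> = -10/sqrt(165).
Square and sum: Σ |<v, e_j>|^2 = 10/3.
Compute ||v||^2 = v·v = 10.
Deficit = 10 − 10/3 = 20/3 ≥ 0, confirming Bessel's inequality. (The deficit equals ||v − Σ <v,e_j> e_j||^2, the squared distance from v to span{e_j}.)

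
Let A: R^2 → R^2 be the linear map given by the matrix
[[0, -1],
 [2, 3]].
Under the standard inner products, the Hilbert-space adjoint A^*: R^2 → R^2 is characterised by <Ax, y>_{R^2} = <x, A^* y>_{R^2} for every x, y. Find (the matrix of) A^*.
A^* = A^T =
[[0, 2],
 [-1, 3]]

For real matrices with standard dot products, the defining identity <Ax, y> = <x, A^* y> gives (Ax)^T y = x^T (A^*) y, i.e. x^T A^T y = x^T (A^*) y. Since this holds for all x, y, we must have A^* = A^T. Therefore
A^* =
[[0, 2],
 [-1, 3]].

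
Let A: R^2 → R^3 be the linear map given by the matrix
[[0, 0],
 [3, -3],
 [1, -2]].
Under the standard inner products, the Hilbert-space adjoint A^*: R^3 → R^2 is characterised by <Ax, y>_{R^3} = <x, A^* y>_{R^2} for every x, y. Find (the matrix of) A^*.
A^* = A^T =
[[0, 3, 1],
 [0, -3, -2]]

For real matrices with standard dot products, the defining identity <Ax, y> = <x, A^* y> gives (Ax)^T y = x^T (A^*) y, i.e. x^T A^T y = x^T (A^*) y. Since this holds for all x, y, we must have A^* = A^T. Therefore
A^* =
[[0, 3, 1],
 [0, -3, -2]].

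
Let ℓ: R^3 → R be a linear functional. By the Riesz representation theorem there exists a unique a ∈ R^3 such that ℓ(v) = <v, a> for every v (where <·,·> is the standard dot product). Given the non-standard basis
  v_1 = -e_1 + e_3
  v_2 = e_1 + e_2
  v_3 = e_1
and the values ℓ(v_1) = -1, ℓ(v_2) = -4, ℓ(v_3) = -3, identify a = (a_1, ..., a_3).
a = (-3, -1, -4)

Write a = (a_1, ..., a_3) in the standard basis. For each basis vector v_i, ℓ(v_i) = <v_i, a> is a linear equation in the a_j's. Collect the n equations into a matrix system V a = ℓ, where row i of V is v_i (expressed in the standard basis). Since V is invertible (lower-triangular with 1s on the diagonal, up to permutation), solve by back-substitution:
  V =
[[-1, 0, 1],
 [1, 1, 0],
 [1, 0, 0]]
  V a = (-1, -4, -3)
Solving gives a = (-3, -1, -4).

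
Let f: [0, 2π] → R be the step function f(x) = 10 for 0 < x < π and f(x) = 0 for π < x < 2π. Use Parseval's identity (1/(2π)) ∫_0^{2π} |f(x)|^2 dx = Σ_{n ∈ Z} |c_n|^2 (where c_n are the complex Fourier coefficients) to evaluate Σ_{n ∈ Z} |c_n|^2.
Σ |c_n|^2 = 50

Parseval equates the L^2 energy of f (normalised by 1/(2π)) with the ℓ^2 sum of its Fourier coefficients: (1/(2π)) ∫_0^{2π} |f|^2 = Σ |c_n|^2.
Compute the left side: (1/(2π)) [∫_0^π 10^2 dx + ∫_π^{2π} 0^2 dx] = (1/(2π)) · (100π + 0π) = (100 + 0)/2 = 50.
So Σ_{n ∈ Z} |c_n|^2 = 50.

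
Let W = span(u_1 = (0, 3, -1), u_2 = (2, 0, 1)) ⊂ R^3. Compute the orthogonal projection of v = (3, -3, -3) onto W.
proj_W(v) = (48/49, -81/49, 51/49)

Set up U = [u_1 | ... | u_2] ∈ R^(3×2). The projector onto W = col(U) is P = U (U^T U)^(-1) U^T.
Compute U^T U =
  [10, -1]
  [-1, 5],
and U^T v = (-6, 3).
Solve U^T U · c = U^T v for the coefficients: c = (-27/49, 24/49). The projection is proj_W(v) = U c.
Check: (v - proj_W(v)) · u_1 = 0  (should be 0).
Check: (v - proj_W(v)) · u_2 = 0  (should be 0).
Result: proj_W(v) = (48/49, -81/49, 51/49).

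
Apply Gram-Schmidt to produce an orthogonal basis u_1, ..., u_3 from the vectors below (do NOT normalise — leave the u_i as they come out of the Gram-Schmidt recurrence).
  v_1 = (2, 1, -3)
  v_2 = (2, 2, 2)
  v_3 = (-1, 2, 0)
Orthogonal basis:
  u_1 = (2, 1, -3)
  u_2 = (2, 2, 2)
  u_3 = (-4/3, 5/3, -1/3)

Apply the Gram-Schmidt recurrence
  u_1 = v_1
  u_i = v_i − Σ_{j<i} ((v_i · u_j) / (u_j · u_j)) · u_j.

Step by step this gives:
  u_1 = (2, 1, -3)
  u_2 = (2, 2, 2)
  u_3 = (-4/3, 5/3, -1/3)

Orthogonality check:
  u_2 · u_1 = 0 (should be 0)
  u_3 · u_1 = 0 (should be 0)
  u_3 · u_2 = 0 (should be 0)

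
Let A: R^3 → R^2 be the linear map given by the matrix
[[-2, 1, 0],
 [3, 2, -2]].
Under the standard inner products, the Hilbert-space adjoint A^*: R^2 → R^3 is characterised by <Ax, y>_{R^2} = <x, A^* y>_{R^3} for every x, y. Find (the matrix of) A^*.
A^* = A^T =
[[-2, 3],
 [1, 2],
 [0, -2]]

For real matrices with standard dot products, the defining identity <Ax, y> = <x, A^* y> gives (Ax)^T y = x^T (A^*) y, i.e. x^T A^T y = x^T (A^*) y. Since this holds for all x, y, we must have A^* = A^T. Therefore
A^* =
[[-2, 3],
 [1, 2],
 [0, -2]].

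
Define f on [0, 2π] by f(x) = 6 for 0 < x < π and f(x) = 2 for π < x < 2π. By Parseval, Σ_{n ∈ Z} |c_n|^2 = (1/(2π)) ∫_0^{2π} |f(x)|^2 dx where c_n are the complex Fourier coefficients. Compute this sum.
Σ |c_n|^2 = 20

Parseval equates the L^2 energy of f (normalised by 1/(2π)) with the ℓ^2 sum of its Fourier coefficients: (1/(2π)) ∫_0^{2π} |f|^2 = Σ |c_n|^2.
Compute the left side: (1/(2π)) [∫_0^π 6^2 dx + ∫_π^{2π} 2^2 dx] = (1/(2π)) · (36π + 4π) = (36 + 4)/2 = 20.
So Σ_{n ∈ Z} |c_n|^2 = 20.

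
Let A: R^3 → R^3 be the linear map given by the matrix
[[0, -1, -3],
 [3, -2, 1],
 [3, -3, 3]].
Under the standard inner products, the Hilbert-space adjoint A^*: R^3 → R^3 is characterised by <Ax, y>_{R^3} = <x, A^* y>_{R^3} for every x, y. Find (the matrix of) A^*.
A^* = A^T =
[[0, 3, 3],
 [-1, -2, -3],
 [-3, 1, 3]]

For real matrices with standard dot products, the defining identity <Ax, y> = <x, A^* y> gives (Ax)^T y = x^T (A^*) y, i.e. x^T A^T y = x^T (A^*) y. Since this holds for all x, y, we must have A^* = A^T. Therefore
A^* =
[[0, 3, 3],
 [-1, -2, -3],
 [-3, 1, 3]].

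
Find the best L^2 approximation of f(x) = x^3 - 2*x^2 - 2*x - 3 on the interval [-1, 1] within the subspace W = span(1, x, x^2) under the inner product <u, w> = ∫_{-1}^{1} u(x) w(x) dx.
g(x) = -2*x^2 - 7*x/5 - 3

The best approximation g ∈ W is the orthogonal projection of f onto W. Writing g = a_0 + a_1 x + a_2 x^2, the coefficients solve the normal equations G · a = b where
  G_{ij} = <φ_i, φ_j> and b_i = <f, φ_i>, with φ_0 = 1, φ_1 = x, φ_2 = x^2.
G =
  [2, 0, 2/3]
  [0, 2/3, 0]
  [2/3, 0, 2/5],
b = (-22/3, -14/15, -14/5).
Solving gives a_0 = -3, a_1 = -7/5, a_2 = -2, so
  g(x) = -2*x^2 - 7*x/5 - 3.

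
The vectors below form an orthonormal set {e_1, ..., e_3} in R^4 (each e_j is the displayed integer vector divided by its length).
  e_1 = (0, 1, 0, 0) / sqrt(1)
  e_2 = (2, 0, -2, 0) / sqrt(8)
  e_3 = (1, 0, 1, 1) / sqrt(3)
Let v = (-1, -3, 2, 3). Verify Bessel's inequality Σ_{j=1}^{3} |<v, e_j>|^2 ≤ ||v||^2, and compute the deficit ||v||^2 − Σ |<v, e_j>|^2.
Σ |<v, e_j>|^2 = 113/6; ||v||^2 = 23; deficit = 25/6

Write each e_j = u_j / sqrt(<u_j, u_j>) where u_j is the displayed integer vector. Then <v, e_j> = <v, u_j> / sqrt(<u_j, u_j>), so |<v, e_j>|^2 = <v, u_j>^2 / <u_j, u_j>.
Coefficients: <v, e_1> = -3/sqrt(1), <v, e_2> = -6/sqrt(8), <v, e_3> = 4/sqrt(3).
Square and sum: Σ |<v, e_j>|^2 = 113/6.
Compute ||v||^2 = v·v = 23.
Deficit = 23 − 113/6 = 25/6 ≥ 0, confirming Bessel's inequality. (The deficit equals ||v − Σ <v,e_j> e_j||^2, the squared distance from v to span{e_j}.)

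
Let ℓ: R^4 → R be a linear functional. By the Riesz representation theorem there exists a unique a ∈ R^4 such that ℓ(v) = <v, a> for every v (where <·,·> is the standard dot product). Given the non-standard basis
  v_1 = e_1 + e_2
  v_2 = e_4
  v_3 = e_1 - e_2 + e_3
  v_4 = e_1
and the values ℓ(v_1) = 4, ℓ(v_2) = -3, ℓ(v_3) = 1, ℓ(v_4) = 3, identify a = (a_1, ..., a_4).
a = (3, 1, -1, -3)

Write a = (a_1, ..., a_4) in the standard basis. For each basis vector v_i, ℓ(v_i) = <v_i, a> is a linear equation in the a_j's. Collect the n equations into a matrix system V a = ℓ, where row i of V is v_i (expressed in the standard basis). Since V is invertible (lower-triangular with 1s on the diagonal, up to permutation), solve by back-substitution:
  V =
[[1, 1, 0, 0],
 [0, 0, 0, 1],
 [1, -1, 1, 0],
 [1, 0, 0, 0]]
  V a = (4, -3, 1, 3)
Solving gives a = (3, 1, -1, -3).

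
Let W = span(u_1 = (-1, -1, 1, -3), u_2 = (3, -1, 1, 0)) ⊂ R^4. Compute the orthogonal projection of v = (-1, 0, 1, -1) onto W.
proj_W(v) = (-110/131, -34/131, 34/131, -159/131)

Set up U = [u_1 | ... | u_2] ∈ R^(4×2). The projector onto W = col(U) is P = U (U^T U)^(-1) U^T.
Compute U^T U =
  [12, -1]
  [-1, 11],
and U^T v = (5, -2).
Solve U^T U · c = U^T v for the coefficients: c = (53/131, -19/131). The projection is proj_W(v) = U c.
Check: (v - proj_W(v)) · u_1 = 0  (should be 0).
Check: (v - proj_W(v)) · u_2 = 0  (should be 0).
Result: proj_W(v) = (-110/131, -34/131, 34/131, -159/131).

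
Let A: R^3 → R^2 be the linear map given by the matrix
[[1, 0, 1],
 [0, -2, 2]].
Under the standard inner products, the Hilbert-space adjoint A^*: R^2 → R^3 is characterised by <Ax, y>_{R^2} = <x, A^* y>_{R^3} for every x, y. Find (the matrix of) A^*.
A^* = A^T =
[[1, 0],
 [0, -2],
 [1, 2]]

For real matrices with standard dot products, the defining identity <Ax, y> = <x, A^* y> gives (Ax)^T y = x^T (A^*) y, i.e. x^T A^T y = x^T (A^*) y. Since this holds for all x, y, we must have A^* = A^T. Therefore
A^* =
[[1, 0],
 [0, -2],
 [1, 2]].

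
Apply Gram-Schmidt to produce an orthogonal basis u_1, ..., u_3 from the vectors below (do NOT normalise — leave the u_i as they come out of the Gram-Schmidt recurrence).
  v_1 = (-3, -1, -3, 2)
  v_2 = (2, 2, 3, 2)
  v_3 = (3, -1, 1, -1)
Orthogonal basis:
  u_1 = (-3, -1, -3, 2)
  u_2 = (7/23, 33/23, 30/23, 72/23)
  u_3 = (213/157, -207/157, -74/157, 105/157)

Apply the Gram-Schmidt recurrence
  u_1 = v_1
  u_i = v_i − Σ_{j<i} ((v_i · u_j) / (u_j · u_j)) · u_j.

Step by step this gives:
  u_1 = (-3, -1, -3, 2)
  u_2 = (7/23, 33/23, 30/23, 72/23)
  u_3 = (213/157, -207/157, -74/157, 105/157)

Orthogonality check:
  u_2 · u_1 = 0 (should be 0)
  u_3 · u_1 = 0 (should be 0)
  u_3 · u_2 = 0 (should be 0)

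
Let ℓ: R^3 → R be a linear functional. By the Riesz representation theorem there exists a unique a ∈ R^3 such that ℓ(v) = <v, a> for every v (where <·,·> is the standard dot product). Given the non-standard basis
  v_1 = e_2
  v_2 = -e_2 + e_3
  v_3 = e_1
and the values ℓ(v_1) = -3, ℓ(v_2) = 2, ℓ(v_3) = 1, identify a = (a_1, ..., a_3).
a = (1, -3, -1)

Write a = (a_1, ..., a_3) in the standard basis. For each basis vector v_i, ℓ(v_i) = <v_i, a> is a linear equation in the a_j's. Collect the n equations into a matrix system V a = ℓ, where row i of V is v_i (expressed in the standard basis). Since V is invertible (lower-triangular with 1s on the diagonal, up to permutation), solve by back-substitution:
  V =
[[0, 1, 0],
 [0, -1, 1],
 [1, 0, 0]]
  V a = (-3, 2, 1)
Solving gives a = (1, -3, -1).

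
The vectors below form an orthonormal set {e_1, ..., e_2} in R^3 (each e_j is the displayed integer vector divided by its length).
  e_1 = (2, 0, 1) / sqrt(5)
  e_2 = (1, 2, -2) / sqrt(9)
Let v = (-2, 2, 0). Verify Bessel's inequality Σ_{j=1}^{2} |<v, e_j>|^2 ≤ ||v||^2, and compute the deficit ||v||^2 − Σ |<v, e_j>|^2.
Σ |<v, e_j>|^2 = 164/45; ||v||^2 = 8; deficit = 196/45

Write each e_j = u_j / sqrt(<u_j, u_j>) where u_j is the displayed integer vector. Then <v, e_j> = <v, u_j> / sqrt(<u_j, u_j>), so |<v, e_j>|^2 = <v, u_j>^2 / <u_j, u_j>.
Coefficients: <v, e_1> = -4/sqrt(5), <v, e_2> = 2/sqrt(9).
Square and sum: Σ |<v, e_j>|^2 = 164/45.
Compute ||v||^2 = v·v = 8.
Deficit = 8 − 164/45 = 196/45 ≥ 0, confirming Bessel's inequality. (The deficit equals ||v − Σ <v,e_j> e_j||^2, the squared distance from v to span{e_j}.)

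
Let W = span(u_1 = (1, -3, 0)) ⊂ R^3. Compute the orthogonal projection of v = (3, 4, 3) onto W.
proj_W(v) = (-9/10, 27/10, 0)

Set up U = [u_1 | ... | u_1] ∈ R^(3×1). The projector onto W = col(U) is P = U (U^T U)^(-1) U^T.
Compute U^T U =
  [10],
and U^T v = (-9).
Solve U^T U · c = U^T v for the coefficients: c = (-9/10). The projection is proj_W(v) = U c.
Check: (v - proj_W(v)) · u_1 = 0  (should be 0).
Result: proj_W(v) = (-9/10, 27/10, 0).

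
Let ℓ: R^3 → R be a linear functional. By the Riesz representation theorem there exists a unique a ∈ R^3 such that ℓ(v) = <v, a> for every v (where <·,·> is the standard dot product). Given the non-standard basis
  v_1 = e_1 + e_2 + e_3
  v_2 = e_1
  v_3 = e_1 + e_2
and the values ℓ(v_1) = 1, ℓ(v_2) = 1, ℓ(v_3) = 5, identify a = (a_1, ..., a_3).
a = (1, 4, -4)

Write a = (a_1, ..., a_3) in the standard basis. For each basis vector v_i, ℓ(v_i) = <v_i, a> is a linear equation in the a_j's. Collect the n equations into a matrix system V a = ℓ, where row i of V is v_i (expressed in the standard basis). Since V is invertible (lower-triangular with 1s on the diagonal, up to permutation), solve by back-substitution:
  V =
[[1, 1, 1],
 [1, 0, 0],
 [1, 1, 0]]
  V a = (1, 1, 5)
Solving gives a = (1, 4, -4).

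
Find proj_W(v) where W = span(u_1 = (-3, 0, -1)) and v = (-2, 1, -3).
proj_W(v) = (-27/10, 0, -9/10)

Set up U = [u_1 | ... | u_1] ∈ R^(3×1). The projector onto W = col(U) is P = U (U^T U)^(-1) U^T.
Compute U^T U =
  [10],
and U^T v = (9).
Solve U^T U · c = U^T v for the coefficients: c = (9/10). The projection is proj_W(v) = U c.
Check: (v - proj_W(v)) · u_1 = 0  (should be 0).
Result: proj_W(v) = (-27/10, 0, -9/10).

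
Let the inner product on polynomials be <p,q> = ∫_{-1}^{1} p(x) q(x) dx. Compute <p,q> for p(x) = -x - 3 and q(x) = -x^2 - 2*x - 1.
<p,q> = 28/3

Expand the product: p(x)·q(x) = x^3 + 5*x^2 + 7*x + 3.
∫_{-1}^{1} of each monomial x^k gives [2/(k+1) if k even, 0 if k odd]. Integrating term-by-term (or equivalently evaluating the antiderivative F(x) = x^4/4 + 5*x^3/3 + 7*x^2/2 + 3*x at the endpoints):
  F(1) − F(−1) = 101/12 − (-11/12) = 28/3.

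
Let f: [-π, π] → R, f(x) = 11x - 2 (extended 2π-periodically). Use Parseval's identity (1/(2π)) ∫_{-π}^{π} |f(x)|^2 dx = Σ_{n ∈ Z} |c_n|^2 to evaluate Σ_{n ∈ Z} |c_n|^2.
Σ |c_n|^2 = 121π^2/3 + 4

Expand and integrate term by term over [-π, π]:
  ∫ (11x)^2 dx = 121·(2π^3/3); ∫ 2·11·(-2)·x dx = 0 (odd integrand); ∫ (-2)^2 dx = 4·2π.
So (1/(2π)) ∫_{-π}^{π} (11x - 2)^2 dx = 121π^2/3 + 4 = 121π^2/3 + 4.
Parseval ⇒ Σ |c_n|^2 = 121π^2/3 + 4.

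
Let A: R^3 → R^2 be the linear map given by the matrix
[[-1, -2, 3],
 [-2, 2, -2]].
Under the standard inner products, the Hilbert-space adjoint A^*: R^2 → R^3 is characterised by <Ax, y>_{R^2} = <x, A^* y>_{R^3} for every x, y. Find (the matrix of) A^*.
A^* = A^T =
[[-1, -2],
 [-2, 2],
 [3, -2]]

For real matrices with standard dot products, the defining identity <Ax, y> = <x, A^* y> gives (Ax)^T y = x^T (A^*) y, i.e. x^T A^T y = x^T (A^*) y. Since this holds for all x, y, we must have A^* = A^T. Therefore
A^* =
[[-1, -2],
 [-2, 2],
 [3, -2]].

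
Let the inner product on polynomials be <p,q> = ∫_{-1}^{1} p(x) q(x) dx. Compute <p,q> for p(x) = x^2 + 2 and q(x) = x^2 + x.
<p,q> = 26/15

Expand the product: p(x)·q(x) = x^4 + x^3 + 2*x^2 + 2*x.
∫_{-1}^{1} of each monomial x^k gives [2/(k+1) if k even, 0 if k odd]. Integrating term-by-term (or equivalently evaluating the antiderivative F(x) = x^5/5 + x^4/4 + 2*x^3/3 + x^2 at the endpoints):
  F(1) − F(−1) = 127/60 − (23/60) = 26/15.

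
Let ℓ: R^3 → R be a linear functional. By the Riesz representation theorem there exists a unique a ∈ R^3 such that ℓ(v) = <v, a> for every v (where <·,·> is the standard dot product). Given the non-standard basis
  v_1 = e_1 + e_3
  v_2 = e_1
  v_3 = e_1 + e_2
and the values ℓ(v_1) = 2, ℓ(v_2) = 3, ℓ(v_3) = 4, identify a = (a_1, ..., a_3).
a = (3, 1, -1)

Write a = (a_1, ..., a_3) in the standard basis. For each basis vector v_i, ℓ(v_i) = <v_i, a> is a linear equation in the a_j's. Collect the n equations into a matrix system V a = ℓ, where row i of V is v_i (expressed in the standard basis). Since V is invertible (lower-triangular with 1s on the diagonal, up to permutation), solve by back-substitution:
  V =
[[1, 0, 1],
 [1, 0, 0],
 [1, 1, 0]]
  V a = (2, 3, 4)
Solving gives a = (3, 1, -1).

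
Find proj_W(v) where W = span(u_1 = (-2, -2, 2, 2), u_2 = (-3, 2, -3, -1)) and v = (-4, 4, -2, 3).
proj_W(v) = (-377/83, 98/83, -193/83, -3/83)

Set up U = [u_1 | ... | u_2] ∈ R^(4×2). The projector onto W = col(U) is P = U (U^T U)^(-1) U^T.
Compute U^T U =
  [16, -6]
  [-6, 23],
and U^T v = (2, 23).
Solve U^T U · c = U^T v for the coefficients: c = (46/83, 95/83). The projection is proj_W(v) = U c.
Check: (v - proj_W(v)) · u_1 = 0  (should be 0).
Check: (v - proj_W(v)) · u_2 = 0  (should be 0).
Result: proj_W(v) = (-377/83, 98/83, -193/83, -3/83).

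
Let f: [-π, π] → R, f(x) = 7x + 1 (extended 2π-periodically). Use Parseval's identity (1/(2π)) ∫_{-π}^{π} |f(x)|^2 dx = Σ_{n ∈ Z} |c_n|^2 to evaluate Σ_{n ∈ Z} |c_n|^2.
Σ |c_n|^2 = 49π^2/3 + 1

Expand and integrate term by term over [-π, π]:
  ∫ (7x)^2 dx = 49·(2π^3/3); ∫ 2·7·(1)·x dx = 0 (odd integrand); ∫ 1^2 dx = 1·2π.
So (1/(2π)) ∫_{-π}^{π} (7x + 1)^2 dx = 49π^2/3 + 1 = 49π^2/3 + 1.
Parseval ⇒ Σ |c_n|^2 = 49π^2/3 + 1.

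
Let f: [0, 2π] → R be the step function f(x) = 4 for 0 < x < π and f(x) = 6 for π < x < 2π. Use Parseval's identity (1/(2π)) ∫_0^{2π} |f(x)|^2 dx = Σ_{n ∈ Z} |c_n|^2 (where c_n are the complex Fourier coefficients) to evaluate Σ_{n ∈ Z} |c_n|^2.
Σ |c_n|^2 = 26

Parseval equates the L^2 energy of f (normalised by 1/(2π)) with the ℓ^2 sum of its Fourier coefficients: (1/(2π)) ∫_0^{2π} |f|^2 = Σ |c_n|^2.
Compute the left side: (1/(2π)) [∫_0^π 4^2 dx + ∫_π^{2π} 6^2 dx] = (1/(2π)) · (16π + 36π) = (16 + 36)/2 = 26.
So Σ_{n ∈ Z} |c_n|^2 = 26.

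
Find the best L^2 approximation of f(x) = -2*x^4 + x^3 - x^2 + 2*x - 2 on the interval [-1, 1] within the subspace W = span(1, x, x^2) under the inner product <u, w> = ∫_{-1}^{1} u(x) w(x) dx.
g(x) = -19*x^2/7 + 13*x/5 - 64/35

The best approximation g ∈ W is the orthogonal projection of f onto W. Writing g = a_0 + a_1 x + a_2 x^2, the coefficients solve the normal equations G · a = b where
  G_{ij} = <φ_i, φ_j> and b_i = <f, φ_i>, with φ_0 = 1, φ_1 = x, φ_2 = x^2.
G =
  [2, 0, 2/3]
  [0, 2/3, 0]
  [2/3, 0, 2/5],
b = (-82/15, 26/15, -242/105).
Solving gives a_0 = -64/35, a_1 = 13/5, a_2 = -19/7, so
  g(x) = -19*x^2/7 + 13*x/5 - 64/35.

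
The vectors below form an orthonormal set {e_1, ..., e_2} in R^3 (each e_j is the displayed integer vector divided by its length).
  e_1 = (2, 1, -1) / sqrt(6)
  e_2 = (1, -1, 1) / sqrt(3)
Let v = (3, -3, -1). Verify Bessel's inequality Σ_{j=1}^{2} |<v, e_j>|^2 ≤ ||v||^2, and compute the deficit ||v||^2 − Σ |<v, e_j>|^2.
Σ |<v, e_j>|^2 = 11; ||v||^2 = 19; deficit = 8

Write each e_j = u_j / sqrt(<u_j, u_j>) where u_j is the displayed integer vector. Then <v, e_j> = <v, u_j> / sqrt(<u_j, u_j>), so |<v, e_j>|^2 = <v, u_j>^2 / <u_j, u_j>.
Coefficients: <v, e_1> = 4/sqrt(6), <v, e_2> = 5/sqrt(3).
Square and sum: Σ |<v, e_j>|^2 = 11.
Compute ||v||^2 = v·v = 19.
Deficit = 19 − 11 = 8 ≥ 0, confirming Bessel's inequality. (The deficit equals ||v − Σ <v,e_j> e_j||^2, the squared distance from v to span{e_j}.)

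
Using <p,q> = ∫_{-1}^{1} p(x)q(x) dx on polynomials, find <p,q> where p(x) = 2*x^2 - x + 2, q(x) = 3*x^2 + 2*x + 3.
<p,q> = 316/15

Expand the product: p(x)·q(x) = 6*x^4 + x^3 + 10*x^2 + x + 6.
∫_{-1}^{1} of each monomial x^k gives [2/(k+1) if k even, 0 if k odd]. Integrating term-by-term (or equivalently evaluating the antiderivative F(x) = 6*x^5/5 + x^4/4 + 10*x^3/3 + x^2/2 + 6*x at the endpoints):
  F(1) − F(−1) = 677/60 − (-587/60) = 316/15.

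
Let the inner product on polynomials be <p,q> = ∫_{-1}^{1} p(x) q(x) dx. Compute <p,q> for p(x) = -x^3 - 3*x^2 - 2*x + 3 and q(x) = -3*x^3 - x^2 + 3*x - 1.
<p,q> = -236/35

Expand the product: p(x)·q(x) = 3*x^6 + 10*x^5 + 6*x^4 - 15*x^3 - 6*x^2 + 11*x - 3.
∫_{-1}^{1} of each monomial x^k gives [2/(k+1) if k even, 0 if k odd]. Integrating term-by-term (or equivalently evaluating the antiderivative F(x) = 3*x^7/7 + 5*x^6/3 + 6*x^5/5 - 15*x^4/4 - 2*x^3 + 11*x^2/2 - 3*x at the endpoints):
  F(1) − F(−1) = 19/420 − (2851/420) = -236/35.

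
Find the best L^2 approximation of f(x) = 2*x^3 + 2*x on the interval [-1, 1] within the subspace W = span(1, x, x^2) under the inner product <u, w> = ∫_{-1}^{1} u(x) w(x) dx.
g(x) = 16*x/5

The best approximation g ∈ W is the orthogonal projection of f onto W. Writing g = a_0 + a_1 x + a_2 x^2, the coefficients solve the normal equations G · a = b where
  G_{ij} = <φ_i, φ_j> and b_i = <f, φ_i>, with φ_0 = 1, φ_1 = x, φ_2 = x^2.
G =
  [2, 0, 2/3]
  [0, 2/3, 0]
  [2/3, 0, 2/5],
b = (0, 32/15, 0).
Solving gives a_0 = 0, a_1 = 16/5, a_2 = 0, so
  g(x) = 16*x/5.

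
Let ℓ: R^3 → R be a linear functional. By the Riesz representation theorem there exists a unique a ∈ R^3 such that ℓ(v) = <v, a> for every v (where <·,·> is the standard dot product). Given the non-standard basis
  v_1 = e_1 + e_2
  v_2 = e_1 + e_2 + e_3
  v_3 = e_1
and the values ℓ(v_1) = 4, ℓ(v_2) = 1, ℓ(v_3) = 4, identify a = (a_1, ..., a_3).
a = (4, 0, -3)

Write a = (a_1, ..., a_3) in the standard basis. For each basis vector v_i, ℓ(v_i) = <v_i, a> is a linear equation in the a_j's. Collect the n equations into a matrix system V a = ℓ, where row i of V is v_i (expressed in the standard basis). Since V is invertible (lower-triangular with 1s on the diagonal, up to permutation), solve by back-substitution:
  V =
[[1, 1, 0],
 [1, 1, 1],
 [1, 0, 0]]
  V a = (4, 1, 4)
Solving gives a = (4, 0, -3).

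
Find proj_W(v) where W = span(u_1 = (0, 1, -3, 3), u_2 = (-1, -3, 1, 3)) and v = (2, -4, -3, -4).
proj_W(v) = (74/371, 97/371, 43/53, -597/371)

Set up U = [u_1 | ... | u_2] ∈ R^(4×2). The projector onto W = col(U) is P = U (U^T U)^(-1) U^T.
Compute U^T U =
  [19, 3]
  [3, 20],
and U^T v = (-7, -5).
Solve U^T U · c = U^T v for the coefficients: c = (-125/371, -74/371). The projection is proj_W(v) = U c.
Check: (v - proj_W(v)) · u_1 = 0  (should be 0).
Check: (v - proj_W(v)) · u_2 = 0  (should be 0).
Result: proj_W(v) = (74/371, 97/371, 43/53, -597/371).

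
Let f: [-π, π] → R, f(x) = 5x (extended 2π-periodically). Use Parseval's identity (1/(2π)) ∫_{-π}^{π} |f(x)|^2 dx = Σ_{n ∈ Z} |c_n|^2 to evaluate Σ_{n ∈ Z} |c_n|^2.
Σ |c_n|^2 = 25π^2/3

Expand and integrate term by term over [-π, π]:
  ∫ (5x)^2 dx = 25·(2π^3/3); ∫ 2·5·(0)·x dx = 0 (odd integrand); ∫ 0^2 dx = 0·2π.
So (1/(2π)) ∫_{-π}^{π} (5x)^2 dx = 25π^2/3 + 0 = 25π^2/3.
Parseval ⇒ Σ |c_n|^2 = 25π^2/3.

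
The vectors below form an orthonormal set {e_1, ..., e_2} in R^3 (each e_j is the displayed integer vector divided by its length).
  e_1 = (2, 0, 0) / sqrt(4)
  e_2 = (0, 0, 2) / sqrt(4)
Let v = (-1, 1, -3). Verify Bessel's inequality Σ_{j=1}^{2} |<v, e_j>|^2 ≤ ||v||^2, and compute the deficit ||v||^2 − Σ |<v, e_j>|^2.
Σ |<v, e_j>|^2 = 10; ||v||^2 = 11; deficit = 1

Write each e_j = u_j / sqrt(<u_j, u_j>) where u_j is the displayed integer vector. Then <v, e_j> = <v, u_j> / sqrt(<u_j, u_j>), so |<v, e_j>|^2 = <v, u_j>^2 / <u_j, u_j>.
Coefficients: <v, e_1> = -2/sqrt(4), <v, e_2> = -6/sqrt(4).
Square and sum: Σ |<v, e_j>|^2 = 10.
Compute ||v||^2 = v·v = 11.
Deficit = 11 − 10 = 1 ≥ 0, confirming Bessel's inequality. (The deficit equals ||v − Σ <v,e_j> e_j||^2, the squared distance from v to span{e_j}.)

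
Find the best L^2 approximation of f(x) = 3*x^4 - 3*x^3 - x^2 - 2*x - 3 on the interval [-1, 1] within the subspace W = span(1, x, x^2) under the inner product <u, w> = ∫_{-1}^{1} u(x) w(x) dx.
g(x) = 11*x^2/7 - 19*x/5 - 114/35

The best approximation g ∈ W is the orthogonal projection of f onto W. Writing g = a_0 + a_1 x + a_2 x^2, the coefficients solve the normal equations G · a = b where
  G_{ij} = <φ_i, φ_j> and b_i = <f, φ_i>, with φ_0 = 1, φ_1 = x, φ_2 = x^2.
G =
  [2, 0, 2/3]
  [0, 2/3, 0]
  [2/3, 0, 2/5],
b = (-82/15, -38/15, -54/35).
Solving gives a_0 = -114/35, a_1 = -19/5, a_2 = 11/7, so
  g(x) = 11*x^2/7 - 19*x/5 - 114/35.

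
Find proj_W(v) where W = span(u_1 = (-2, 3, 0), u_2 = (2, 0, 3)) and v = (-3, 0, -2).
proj_W(v) = (-36/17, 10/17, -44/17)

Set up U = [u_1 | ... | u_2] ∈ R^(3×2). The projector onto W = col(U) is P = U (U^T U)^(-1) U^T.
Compute U^T U =
  [13, -4]
  [-4, 13],
and U^T v = (6, -12).
Solve U^T U · c = U^T v for the coefficients: c = (10/51, -44/51). The projection is proj_W(v) = U c.
Check: (v - proj_W(v)) · u_1 = 0  (should be 0).
Check: (v - proj_W(v)) · u_2 = 0  (should be 0).
Result: proj_W(v) = (-36/17, 10/17, -44/17).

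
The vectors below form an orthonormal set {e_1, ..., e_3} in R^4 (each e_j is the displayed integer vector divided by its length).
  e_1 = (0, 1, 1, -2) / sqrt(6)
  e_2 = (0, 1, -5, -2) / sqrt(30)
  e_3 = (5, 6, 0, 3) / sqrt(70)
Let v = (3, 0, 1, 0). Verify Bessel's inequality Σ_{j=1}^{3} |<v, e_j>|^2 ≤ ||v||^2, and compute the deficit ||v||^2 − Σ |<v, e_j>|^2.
Σ |<v, e_j>|^2 = 59/14; ||v||^2 = 10; deficit = 81/14

Write each e_j = u_j / sqrt(<u_j, u_j>) where u_j is the displayed integer vector. Then <v, e_j> = <v, u_j> / sqrt(<u_j, u_j>), so |<v, e_j>|^2 = <v, u_j>^2 / <u_j, u_j>.
Coefficients: <v, e_1> = 1/sqrt(6), <v, e_2> = -5/sqrt(30), <v, e_3> = 15/sqrt(70).
Square and sum: Σ |<v, e_j>|^2 = 59/14.
Compute ||v||^2 = v·v = 10.
Deficit = 10 − 59/14 = 81/14 ≥ 0, confirming Bessel's inequality. (The deficit equals ||v − Σ <v,e_j> e_j||^2, the squared distance from v to span{e_j}.)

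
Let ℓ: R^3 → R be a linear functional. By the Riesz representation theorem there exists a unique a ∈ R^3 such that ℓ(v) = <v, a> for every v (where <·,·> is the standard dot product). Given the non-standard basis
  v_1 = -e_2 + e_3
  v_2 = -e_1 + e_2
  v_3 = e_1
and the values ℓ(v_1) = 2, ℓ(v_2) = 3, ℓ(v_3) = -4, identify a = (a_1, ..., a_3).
a = (-4, -1, 1)

Write a = (a_1, ..., a_3) in the standard basis. For each basis vector v_i, ℓ(v_i) = <v_i, a> is a linear equation in the a_j's. Collect the n equations into a matrix system V a = ℓ, where row i of V is v_i (expressed in the standard basis). Since V is invertible (lower-triangular with 1s on the diagonal, up to permutation), solve by back-substitution:
  V =
[[0, -1, 1],
 [-1, 1, 0],
 [1, 0, 0]]
  V a = (2, 3, -4)
Solving gives a = (-4, -1, 1).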